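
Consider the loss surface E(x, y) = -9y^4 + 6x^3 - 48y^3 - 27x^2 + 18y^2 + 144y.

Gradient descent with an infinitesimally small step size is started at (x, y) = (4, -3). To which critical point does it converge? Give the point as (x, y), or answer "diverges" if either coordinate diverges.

(3, -1)

E is separable, so gradient descent decouples: x follows -∂E/∂x, y follows -∂E/∂y.
∂E/∂x = 18x(x - 3); at x=4 this is 72, so x decreases.
∂E/∂y = -36(y - 1)(y + 1)(y + 4); at y=-3 this is -288, so y increases.
x converges to its nearest critical value 3 (a local min of the x-part); y converges to -1. The iterate converges to (3, -1).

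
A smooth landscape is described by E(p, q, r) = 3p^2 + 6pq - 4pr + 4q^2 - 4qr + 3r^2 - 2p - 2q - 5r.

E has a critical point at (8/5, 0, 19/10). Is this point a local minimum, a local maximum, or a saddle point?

local minimum

The Hessian is constant: H = [[6, 6, -4], [6, 8, -4], [-4, -4, 6]].
Leading principal minors: Δ₁ = 6, Δ₂ = 12, Δ₃ = 40.
All leading minors are positive, so H is positive definite: a local minimum.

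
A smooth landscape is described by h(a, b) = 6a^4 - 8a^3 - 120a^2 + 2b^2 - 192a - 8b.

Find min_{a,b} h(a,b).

h(a,b) separates as P(a) + Q(b), so its minimum is min P + min Q.
P'(a) = 24(a - 4)(a + 1)(a + 2) vanishes at a ∈ {-2, -1, 4}; Q'(b) = 4b - 8 vanishes at b ∈ {2}.
Local minima of P (where P''>0): P(-2)=64, P(4)=-1664. Local minima of Q: Q(2)=-8.
So the global minimum of h is P(4) + Q(2) = -1664 − 8 = -1672, attained at (4, 2).

-1672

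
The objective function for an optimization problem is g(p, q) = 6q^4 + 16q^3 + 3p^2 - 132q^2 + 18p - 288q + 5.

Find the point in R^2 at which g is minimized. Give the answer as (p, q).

(-3, 3)

g(p,q) separates as A(p) + B(q) + 5, so its minimum is min A + min B + 5.
A'(p) = 6p + 18 vanishes at p ∈ {-3}; B'(q) = 24(q - 3)(q + 1)(q + 4) vanishes at q ∈ {-4, -1, 3}.
Local minima of A (where A''>0): A(-3)=-27. Local minima of B: B(-4)=-448, B(3)=-1134.
So the global minimum of g is A(-3) + B(3) + 5 = -27 − 1134 + 5 = -1156, attained at (-3, 3).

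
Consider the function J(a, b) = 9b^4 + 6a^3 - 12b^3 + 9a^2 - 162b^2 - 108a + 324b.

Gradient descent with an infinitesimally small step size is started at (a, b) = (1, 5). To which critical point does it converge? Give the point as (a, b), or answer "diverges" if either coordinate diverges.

(2, 3)

J is separable, so gradient descent decouples: a follows -∂J/∂a, b follows -∂J/∂b.
∂J/∂a = 18(a - 2)(a + 3); at a=1 this is -72, so a increases.
∂J/∂b = 36(b - 3)(b - 1)(b + 3); at b=5 this is 2304, so b decreases.
a converges to its nearest critical value 2 (a local min of the a-part); b converges to 3. The iterate converges to (2, 3).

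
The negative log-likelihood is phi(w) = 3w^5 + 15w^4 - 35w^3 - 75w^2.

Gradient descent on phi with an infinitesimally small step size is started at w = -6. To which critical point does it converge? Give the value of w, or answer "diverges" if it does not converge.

phi'(w) = 15w(w - 2)(w + 1)(w + 5), so phi'(-6) = 3600.
Gradient descent moves in the -phi' direction, i.e. w is decreasing.
There is no critical point below w=-6, and phi' keeps the same sign, so the iterate runs off to −∞.

diverges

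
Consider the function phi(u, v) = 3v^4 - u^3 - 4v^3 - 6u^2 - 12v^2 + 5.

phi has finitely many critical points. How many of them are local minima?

phi separates as a function of u plus a function of v, so ∇phi=0 decouples.
∂phi/∂u = -3u(u + 4) = 0 at u ∈ {-4, 0}; ∂phi/∂v = 12v(v - 2)(v + 1) = 0 at v ∈ {-1, 0, 2}.
The Hessian is diagonal: diag(phi_uu, phi_vv). Second derivatives: phi_uu(-4)=12, phi_uu(0)=-12; phi_vv(-1)=36, phi_vv(0)=-24, phi_vv(2)=72.
Local minima occur where both diagonal entries positive: (-4, -1), (-4, 2). Count: 2.

2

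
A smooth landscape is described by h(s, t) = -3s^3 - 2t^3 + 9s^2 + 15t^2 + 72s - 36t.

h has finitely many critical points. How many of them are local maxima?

h separates as a function of s plus a function of t, so ∇h=0 decouples.
∂h/∂s = -9(s - 4)(s + 2) = 0 at s ∈ {-2, 4}; ∂h/∂t = -6(t - 3)(t - 2) = 0 at t ∈ {2, 3}.
The Hessian is diagonal: diag(h_ss, h_tt). Second derivatives: h_ss(-2)=54, h_ss(4)=-54; h_tt(2)=6, h_tt(3)=-6.
Local maxima occur where both diagonal entries negative: (4, 3). Count: 1.

1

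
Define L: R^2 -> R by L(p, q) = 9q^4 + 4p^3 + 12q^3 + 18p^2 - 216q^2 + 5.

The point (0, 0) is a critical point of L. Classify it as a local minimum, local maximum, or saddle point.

The mixed partial ∂²L/∂p∂q is 0, so the Hessian at any point is diag(L_pp, L_qq) = diag(12(2p + 3), 36(3q^2 + 2q - 12)).
At (0, 0): H = diag(36, -432).
The eigenvalues have opposite signs, so H is indefinite: a saddle point.

saddle point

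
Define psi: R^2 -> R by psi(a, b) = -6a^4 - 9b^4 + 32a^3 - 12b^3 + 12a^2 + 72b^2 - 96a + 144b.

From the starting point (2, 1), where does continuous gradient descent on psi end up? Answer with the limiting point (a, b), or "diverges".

(1, -1)

psi is separable, so gradient descent decouples: a follows -∂psi/∂a, b follows -∂psi/∂b.
∂psi/∂a = -24(a - 4)(a - 1)(a + 1); at a=2 this is 144, so a decreases.
∂psi/∂b = -36(b - 2)(b + 1)(b + 2); at b=1 this is 216, so b decreases.
a converges to its nearest critical value 1 (a local min of the a-part); b converges to -1. The iterate converges to (1, -1).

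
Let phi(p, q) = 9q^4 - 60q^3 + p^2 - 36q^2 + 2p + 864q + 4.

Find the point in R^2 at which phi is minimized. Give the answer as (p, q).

(-1, -2)

phi(p,q) separates as A(p) + B(q) + 4, so its minimum is min A + min B + 4.
A'(p) = 2p + 2 vanishes at p ∈ {-1}; B'(q) = 36(q - 4)(q - 3)(q + 2) vanishes at q ∈ {-2, 3, 4}.
Local minima of A (where A''>0): A(-1)=-1. Local minima of B: B(-2)=-1248, B(4)=1344.
So the global minimum of phi is A(-1) + B(-2) + 4 = -1 − 1248 + 4 = -1245, attained at (-1, -2).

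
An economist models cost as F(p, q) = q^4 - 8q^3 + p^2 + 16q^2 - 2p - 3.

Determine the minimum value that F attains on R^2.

-4

F(p,q) separates as A(p) + B(q) − 3, so its minimum is min A + min B − 3.
A'(p) = 2p - 2 vanishes at p ∈ {1}; B'(q) = 4q(q - 4)(q - 2) vanishes at q ∈ {0, 2, 4}.
Local minima of A (where A''>0): A(1)=-1. Local minima of B: B(0)=0, B(4)=0.
So the global minimum of F is A(1) + B(0) − 3 = -1 + 0 − 3 = -4, attained at (1, 0).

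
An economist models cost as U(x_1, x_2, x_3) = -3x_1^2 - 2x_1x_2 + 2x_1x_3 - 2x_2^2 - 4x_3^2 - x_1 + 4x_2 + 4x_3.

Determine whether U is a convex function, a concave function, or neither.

U is quadratic, so its Hessian is the constant matrix H = [[-6, -2, 2], [-2, -4, 0], [2, 0, -8]].
Leading principal minors: -6, 20, -144.
Signs alternate −, +, − ⇒ H ≺ 0 ⇒ concave.

concave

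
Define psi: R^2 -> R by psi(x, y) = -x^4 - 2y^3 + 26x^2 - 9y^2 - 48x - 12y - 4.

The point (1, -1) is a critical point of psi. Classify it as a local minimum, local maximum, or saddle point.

The mixed partial ∂²psi/∂x∂y is 0, so the Hessian at any point is diag(psi_xx, psi_yy) = diag(4(-3x^2 + 13), -6(2y + 3)).
At (1, -1): H = diag(40, -6).
The eigenvalues have opposite signs, so H is indefinite: a saddle point.

saddle point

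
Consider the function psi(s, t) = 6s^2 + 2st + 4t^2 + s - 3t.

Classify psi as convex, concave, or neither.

psi is quadratic, so its Hessian is the constant matrix H = [[12, 2], [2, 8]].
det(H) = 92, tr(H) = 20.
det(H) > 0 and tr(H) > 0, so H is positive definite everywhere: convex.

convex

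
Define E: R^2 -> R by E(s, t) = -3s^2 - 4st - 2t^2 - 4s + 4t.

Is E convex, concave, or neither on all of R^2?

concave

E is quadratic, so its Hessian is the constant matrix H = [[-6, -4], [-4, -4]].
det(H) = 8, tr(H) = -10.
det(H) > 0 and tr(H) < 0, so H is negative definite everywhere: concave.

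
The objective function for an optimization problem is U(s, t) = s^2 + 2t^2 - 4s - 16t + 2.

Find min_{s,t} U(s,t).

U(s,t) separates as P(s) + Q(t) + 2, so its minimum is min P + min Q + 2.
P'(s) = 2s - 4 vanishes at s ∈ {2}; Q'(t) = 4(t - 4) vanishes at t ∈ {4}.
Local minima of P (where P''>0): P(2)=-4. Local minima of Q: Q(4)=-32.
So the global minimum of U is P(2) + Q(4) + 2 = -4 − 32 + 2 = -34, attained at (2, 4).

-34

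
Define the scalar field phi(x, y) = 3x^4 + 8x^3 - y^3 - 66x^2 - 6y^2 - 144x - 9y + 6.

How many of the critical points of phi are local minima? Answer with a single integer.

2

phi separates as a function of x plus a function of y, so ∇phi=0 decouples.
∂phi/∂x = 12(x - 3)(x + 1)(x + 4) = 0 at x ∈ {-4, -1, 3}; ∂phi/∂y = -3(y + 1)(y + 3) = 0 at y ∈ {-3, -1}.
The Hessian is diagonal: diag(phi_xx, phi_yy). Second derivatives: phi_xx(-4)=252, phi_xx(-1)=-144, phi_xx(3)=336; phi_yy(-3)=6, phi_yy(-1)=-6.
Local minima occur where both diagonal entries positive: (-4, -3), (3, -3). Count: 2.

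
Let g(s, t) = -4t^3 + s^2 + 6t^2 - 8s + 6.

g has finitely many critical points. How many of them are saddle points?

g separates as a function of s plus a function of t, so ∇g=0 decouples.
∂g/∂s = 2(s - 4) = 0 at s ∈ {4}; ∂g/∂t = -12t(t - 1) = 0 at t ∈ {0, 1}.
The Hessian is diagonal: diag(g_ss, g_tt). Second derivatives: g_ss(4)=2; g_tt(0)=12, g_tt(1)=-12.
Saddle points occur where the two diagonal entries have opposite signs: (4, 1). Count: 1.

1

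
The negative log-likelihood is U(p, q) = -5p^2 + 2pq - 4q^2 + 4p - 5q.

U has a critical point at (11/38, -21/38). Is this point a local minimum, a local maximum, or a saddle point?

local maximum

The Hessian of U is constant: H = [[-10, 2], [2, -8]].
det(H) = (-10)·(-8) − 2² = 76.
det(H) > 0 and tr(H) = -18 < 0, so H is negative definite and the point is a local maximum.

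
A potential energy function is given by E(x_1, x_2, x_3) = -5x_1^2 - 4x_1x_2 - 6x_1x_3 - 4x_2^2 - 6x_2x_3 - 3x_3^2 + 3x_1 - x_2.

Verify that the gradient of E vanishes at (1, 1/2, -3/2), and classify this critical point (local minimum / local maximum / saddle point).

local maximum

∇E = (-10x_1 - 4x_2 - 6x_3 + 3, -4x_1 - 8x_2 - 6x_3 - 1, -6x_1 - 6x_2 - 6x_3); substituting (1, 1/2, -3/2) gives ∇E = (0, 0, 0), so (1, 1/2, -3/2) is indeed a critical point.
The Hessian is constant: H = [[-10, -4, -6], [-4, -8, -6], [-6, -6, -6]].
Leading principal minors: Δ₁ = -10, Δ₂ = 64, Δ₃ = -24.
The minors alternate sign starting negative (−, +, −), so H is negative definite: a local maximum.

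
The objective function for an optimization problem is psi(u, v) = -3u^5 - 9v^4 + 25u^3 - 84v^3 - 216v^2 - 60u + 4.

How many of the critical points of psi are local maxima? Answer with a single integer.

psi separates as a function of u plus a function of v, so ∇psi=0 decouples.
∂psi/∂u = -15(u - 2)(u - 1)(u + 1)(u + 2) = 0 at u ∈ {-2, -1, 1, 2}; ∂psi/∂v = -36v(v + 3)(v + 4) = 0 at v ∈ {-4, -3, 0}.
The Hessian is diagonal: diag(psi_uu, psi_vv). Second derivatives: psi_uu(-2)=180, psi_uu(-1)=-90, psi_uu(1)=90, psi_uu(2)=-180; psi_vv(-4)=-144, psi_vv(-3)=108, psi_vv(0)=-432.
Local maxima occur where both diagonal entries negative: (-1, -4), (-1, 0), (2, -4), (2, 0). Count: 4.

4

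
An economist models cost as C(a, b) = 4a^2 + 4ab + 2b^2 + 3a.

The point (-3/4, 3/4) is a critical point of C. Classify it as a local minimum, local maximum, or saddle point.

local minimum

The Hessian of C is constant: H = [[8, 4], [4, 4]].
det(H) = 8·4 − 4² = 16.
det(H) > 0 and tr(H) = 12 > 0, so H is positive definite and the point is a local minimum.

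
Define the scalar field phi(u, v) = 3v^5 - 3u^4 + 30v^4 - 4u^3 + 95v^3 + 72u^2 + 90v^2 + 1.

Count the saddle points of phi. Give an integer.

6

phi separates as a function of u plus a function of v, so ∇phi=0 decouples.
∂phi/∂u = -12u(u - 3)(u + 4) = 0 at u ∈ {-4, 0, 3}; ∂phi/∂v = 15v(v + 1)(v + 3)(v + 4) = 0 at v ∈ {-4, -3, -1, 0}.
The Hessian is diagonal: diag(phi_uu, phi_vv). Second derivatives: phi_uu(-4)=-336, phi_uu(0)=144, phi_uu(3)=-252; phi_vv(-4)=-180, phi_vv(-3)=90, phi_vv(-1)=-90, phi_vv(0)=180.
Saddle points occur where the two diagonal entries have opposite signs: (-4, -3), (-4, 0), (0, -4), (0, -1), (3, -3), (3, 0). Count: 6.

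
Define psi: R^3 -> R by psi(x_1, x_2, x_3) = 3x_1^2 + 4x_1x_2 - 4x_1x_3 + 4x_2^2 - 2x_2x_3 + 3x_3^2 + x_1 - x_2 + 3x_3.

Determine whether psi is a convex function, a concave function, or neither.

convex

psi is quadratic, so its Hessian is the constant matrix H = [[6, 4, -4], [4, 8, -2], [-4, -2, 6]].
Leading principal minors: 6, 32, 104.
All positive ⇒ H ≻ 0 ⇒ convex.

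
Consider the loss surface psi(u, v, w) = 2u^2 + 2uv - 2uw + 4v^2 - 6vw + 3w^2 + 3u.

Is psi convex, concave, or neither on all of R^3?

convex

psi is quadratic, so its Hessian is the constant matrix H = [[4, 2, -2], [2, 8, -6], [-2, -6, 6]].
Leading principal minors: 4, 28, 40.
All positive ⇒ H ≻ 0 ⇒ convex.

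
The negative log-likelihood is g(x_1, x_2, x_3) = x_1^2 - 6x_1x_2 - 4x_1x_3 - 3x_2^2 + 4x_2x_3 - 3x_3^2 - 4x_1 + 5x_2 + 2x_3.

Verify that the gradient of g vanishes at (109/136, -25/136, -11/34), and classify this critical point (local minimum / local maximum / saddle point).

∇g = (2x_1 - 6x_2 - 4x_3 - 4, -6x_1 - 6x_2 + 4x_3 + 5, -4x_1 + 4x_2 - 6x_3 + 2); substituting (109/136, -25/136, -11/34) gives ∇g = (0, 0, 0), so (109/136, -25/136, -11/34) is indeed a critical point.
The Hessian is constant: H = [[2, -6, -4], [-6, -6, 4], [-4, 4, -6]].
Leading principal minors: Δ₁ = 2, Δ₂ = -48, Δ₃ = 544.
The minors fit neither the all-positive nor the alternating-sign pattern, so H is indefinite: a saddle point.

saddle point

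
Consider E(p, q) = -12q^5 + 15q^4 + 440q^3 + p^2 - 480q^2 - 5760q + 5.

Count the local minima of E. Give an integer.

2

E separates as a function of p plus a function of q, so ∇E=0 decouples.
∂E/∂p = 2p = 0 at p ∈ {0}; ∂E/∂q = -60(q - 4)(q - 3)(q + 2)(q + 4) = 0 at q ∈ {-4, -2, 3, 4}.
The Hessian is diagonal: diag(E_pp, E_qq). Second derivatives: E_pp(0)=2; E_qq(-4)=6720, E_qq(-2)=-3600, E_qq(3)=2100, E_qq(4)=-2880.
Local minima occur where both diagonal entries positive: (0, -4), (0, 3). Count: 2.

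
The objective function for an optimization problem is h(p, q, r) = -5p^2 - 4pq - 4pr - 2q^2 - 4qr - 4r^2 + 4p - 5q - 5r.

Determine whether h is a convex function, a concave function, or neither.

h is quadratic, so its Hessian is the constant matrix H = [[-10, -4, -4], [-4, -4, -4], [-4, -4, -8]].
Leading principal minors: -10, 24, -96.
Signs alternate −, +, − ⇒ H ≺ 0 ⇒ concave.

concave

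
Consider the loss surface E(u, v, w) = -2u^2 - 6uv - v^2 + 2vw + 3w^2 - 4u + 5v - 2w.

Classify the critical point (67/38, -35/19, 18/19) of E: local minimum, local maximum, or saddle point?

The Hessian is constant: H = [[-4, -6, 0], [-6, -2, 2], [0, 2, 6]].
Leading principal minors: Δ₁ = -4, Δ₂ = -28, Δ₃ = -152.
The minors fit neither the all-positive nor the alternating-sign pattern, so H is indefinite: a saddle point.

saddle point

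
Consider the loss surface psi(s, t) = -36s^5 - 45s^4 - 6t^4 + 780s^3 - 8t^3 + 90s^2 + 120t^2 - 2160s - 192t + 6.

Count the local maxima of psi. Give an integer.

psi separates as a function of s plus a function of t, so ∇psi=0 decouples.
∂psi/∂s = -180(s - 3)(s - 1)(s + 1)(s + 4) = 0 at s ∈ {-4, -1, 1, 3}; ∂psi/∂t = -24(t - 2)(t - 1)(t + 4) = 0 at t ∈ {-4, 1, 2}.
The Hessian is diagonal: diag(psi_ss, psi_tt). Second derivatives: psi_ss(-4)=18900, psi_ss(-1)=-4320, psi_ss(1)=3600, psi_ss(3)=-10080; psi_tt(-4)=-720, psi_tt(1)=120, psi_tt(2)=-144.
Local maxima occur where both diagonal entries negative: (-1, -4), (-1, 2), (3, -4), (3, 2). Count: 4.

4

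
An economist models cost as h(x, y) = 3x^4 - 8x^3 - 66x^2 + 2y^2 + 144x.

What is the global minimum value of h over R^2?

-567

h(x,y) separates as P(x) + Q(y), so its minimum is min P + min Q.
P'(x) = 12(x - 4)(x - 1)(x + 3) vanishes at x ∈ {-3, 1, 4}; Q'(y) = 4y vanishes at y ∈ {0}.
Local minima of P (where P''>0): P(-3)=-567, P(4)=-224. Local minima of Q: Q(0)=0.
So the global minimum of h is P(-3) + Q(0) = -567 + 0 = -567, attained at (-3, 0).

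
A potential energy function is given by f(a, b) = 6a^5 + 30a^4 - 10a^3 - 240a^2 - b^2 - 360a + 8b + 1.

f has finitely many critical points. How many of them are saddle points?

2

f separates as a function of a plus a function of b, so ∇f=0 decouples.
∂f/∂a = 30(a - 2)(a + 1)(a + 2)(a + 3) = 0 at a ∈ {-3, -2, -1, 2}; ∂f/∂b = -2(b - 4) = 0 at b ∈ {4}.
The Hessian is diagonal: diag(f_aa, f_bb). Second derivatives: f_aa(-3)=-300, f_aa(-2)=120, f_aa(-1)=-180, f_aa(2)=1800; f_bb(4)=-2.
Saddle points occur where the two diagonal entries have opposite signs: (-2, 4), (2, 4). Count: 2.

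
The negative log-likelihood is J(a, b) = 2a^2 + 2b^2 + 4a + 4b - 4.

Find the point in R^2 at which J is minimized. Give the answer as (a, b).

(-1, -1)

J(a,b) separates as P(a) + Q(b) − 4, so its minimum is min P + min Q − 4.
P'(a) = 4a + 4 vanishes at a ∈ {-1}; Q'(b) = 4b + 4 vanishes at b ∈ {-1}.
Local minima of P (where P''>0): P(-1)=-2. Local minima of Q: Q(-1)=-2.
So the global minimum of J is P(-1) + Q(-1) − 4 = -2 − 2 − 4 = -8, attained at (-1, -1).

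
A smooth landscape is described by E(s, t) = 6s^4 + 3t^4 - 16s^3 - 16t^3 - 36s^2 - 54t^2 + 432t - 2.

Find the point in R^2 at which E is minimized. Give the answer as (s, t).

(3, -3)

E(s,t) separates as P(s) + Q(t) − 2, so its minimum is min P + min Q − 2.
P'(s) = 24s(s - 3)(s + 1) vanishes at s ∈ {-1, 0, 3}; Q'(t) = 12(t - 4)(t - 3)(t + 3) vanishes at t ∈ {-3, 3, 4}.
Local minima of P (where P''>0): P(-1)=-14, P(3)=-270. Local minima of Q: Q(-3)=-1107, Q(4)=608.
So the global minimum of E is P(3) + Q(-3) − 2 = -270 − 1107 − 2 = -1379, attained at (3, -3).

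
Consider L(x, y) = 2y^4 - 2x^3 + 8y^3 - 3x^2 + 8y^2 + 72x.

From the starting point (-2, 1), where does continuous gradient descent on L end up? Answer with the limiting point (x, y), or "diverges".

L is separable, so gradient descent decouples: x follows -∂L/∂x, y follows -∂L/∂y.
∂L/∂x = -6(x - 3)(x + 4); at x=-2 this is 60, so x decreases.
∂L/∂y = 8y(y + 1)(y + 2); at y=1 this is 48, so y decreases.
x converges to its nearest critical value -4 (a local min of the x-part); y converges to 0. The iterate converges to (-4, 0).

(-4, 0)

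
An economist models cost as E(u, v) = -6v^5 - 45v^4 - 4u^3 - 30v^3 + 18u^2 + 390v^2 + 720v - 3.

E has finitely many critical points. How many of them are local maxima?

2

E separates as a function of u plus a function of v, so ∇E=0 decouples.
∂E/∂u = -12u(u - 3) = 0 at u ∈ {0, 3}; ∂E/∂v = -30(v - 2)(v + 1)(v + 3)(v + 4) = 0 at v ∈ {-4, -3, -1, 2}.
The Hessian is diagonal: diag(E_uu, E_vv). Second derivatives: E_uu(0)=36, E_uu(3)=-36; E_vv(-4)=540, E_vv(-3)=-300, E_vv(-1)=540, E_vv(2)=-2700.
Local maxima occur where both diagonal entries negative: (3, -3), (3, 2). Count: 2.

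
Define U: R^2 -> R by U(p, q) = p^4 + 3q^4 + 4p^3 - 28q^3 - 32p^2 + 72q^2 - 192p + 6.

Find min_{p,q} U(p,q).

U(p,q) separates as A(p) + B(q) + 6, so its minimum is min A + min B + 6.
A'(p) = 4(p - 4)(p + 3)(p + 4) vanishes at p ∈ {-4, -3, 4}; B'(q) = 12q(q - 4)(q - 3) vanishes at q ∈ {0, 3, 4}.
Local minima of A (where A''>0): A(-4)=256, A(4)=-768. Local minima of B: B(0)=0, B(4)=128.
So the global minimum of U is A(4) + B(0) + 6 = -768 + 0 + 6 = -762, attained at (4, 0).

-762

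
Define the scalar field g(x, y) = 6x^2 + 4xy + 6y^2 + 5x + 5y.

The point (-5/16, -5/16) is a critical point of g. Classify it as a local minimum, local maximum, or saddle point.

local minimum

The Hessian of g is constant: H = [[12, 4], [4, 12]].
det(H) = 12·12 − 4² = 128.
det(H) > 0 and tr(H) = 24 > 0, so H is positive definite and the point is a local minimum.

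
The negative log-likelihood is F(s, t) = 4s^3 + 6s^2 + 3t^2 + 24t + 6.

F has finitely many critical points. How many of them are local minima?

1

F separates as a function of s plus a function of t, so ∇F=0 decouples.
∂F/∂s = 12s(s + 1) = 0 at s ∈ {-1, 0}; ∂F/∂t = 6(t + 4) = 0 at t ∈ {-4}.
The Hessian is diagonal: diag(F_ss, F_tt). Second derivatives: F_ss(-1)=-12, F_ss(0)=12; F_tt(-4)=6.
Local minima occur where both diagonal entries positive: (0, -4). Count: 1.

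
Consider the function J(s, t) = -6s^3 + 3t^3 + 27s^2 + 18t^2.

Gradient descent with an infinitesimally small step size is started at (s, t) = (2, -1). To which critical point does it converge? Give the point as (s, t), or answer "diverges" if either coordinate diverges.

(0, 0)

J is separable, so gradient descent decouples: s follows -∂J/∂s, t follows -∂J/∂t.
∂J/∂s = -18s(s - 3); at s=2 this is 36, so s decreases.
∂J/∂t = 9t(t + 4); at t=-1 this is -27, so t increases.
s converges to its nearest critical value 0 (a local min of the s-part); t converges to 0. The iterate converges to (0, 0).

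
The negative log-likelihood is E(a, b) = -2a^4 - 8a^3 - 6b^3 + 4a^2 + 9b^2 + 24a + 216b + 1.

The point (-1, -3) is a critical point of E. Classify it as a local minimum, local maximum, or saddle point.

local minimum

The mixed partial ∂²E/∂a∂b is 0, so the Hessian at any point is diag(E_aa, E_bb) = diag(8(-3a^2 - 6a + 1), 18(-2b + 1)).
At (-1, -3): H = diag(32, 126).
Both eigenvalues are positive, so H is positive definite: a local minimum.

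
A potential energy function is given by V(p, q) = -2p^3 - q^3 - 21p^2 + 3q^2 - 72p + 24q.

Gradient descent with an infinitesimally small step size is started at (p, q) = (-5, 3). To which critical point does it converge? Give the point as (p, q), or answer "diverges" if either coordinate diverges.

(-4, -2)

V is separable, so gradient descent decouples: p follows -∂V/∂p, q follows -∂V/∂q.
∂V/∂p = -6(p + 3)(p + 4); at p=-5 this is -12, so p increases.
∂V/∂q = -3(q - 4)(q + 2); at q=3 this is 15, so q decreases.
p converges to its nearest critical value -4 (a local min of the p-part); q converges to -2. The iterate converges to (-4, -2).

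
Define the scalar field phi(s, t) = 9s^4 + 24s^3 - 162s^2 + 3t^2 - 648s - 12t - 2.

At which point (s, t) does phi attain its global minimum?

(3, 2)

phi(s,t) separates as P(s) + Q(t) − 2, so its minimum is min P + min Q − 2.
P'(s) = 36(s - 3)(s + 2)(s + 3) vanishes at s ∈ {-3, -2, 3}; Q'(t) = 6(t - 2) vanishes at t ∈ {2}.
Local minima of P (where P''>0): P(-3)=567, P(3)=-2025. Local minima of Q: Q(2)=-12.
So the global minimum of phi is P(3) + Q(2) − 2 = -2025 − 12 − 2 = -2039, attained at (3, 2).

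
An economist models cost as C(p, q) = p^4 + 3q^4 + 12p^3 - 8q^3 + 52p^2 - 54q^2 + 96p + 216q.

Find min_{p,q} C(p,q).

C(p,q) separates as A(p) + B(q), so its minimum is min A + min B.
A'(p) = 4(p + 2)(p + 3)(p + 4) vanishes at p ∈ {-4, -3, -2}; B'(q) = 12(q - 3)(q - 2)(q + 3) vanishes at q ∈ {-3, 2, 3}.
Local minima of A (where A''>0): A(-4)=-64, A(-2)=-64. Local minima of B: B(-3)=-675, B(3)=189.
So the global minimum of C is A(-4) + B(-3) = -64 − 675 = -739, attained at (-4, -3).

-739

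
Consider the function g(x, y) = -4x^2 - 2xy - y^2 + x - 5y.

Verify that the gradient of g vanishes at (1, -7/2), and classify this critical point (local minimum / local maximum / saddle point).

∇g = (-8x - 2y + 1, -2x - 2y - 5); substituting (1, -7/2) gives ∇g = (0, 0), so (1, -7/2) is indeed a critical point.
The Hessian of g is constant: H = [[-8, -2], [-2, -2]].
det(H) = (-8)·(-2) − (-2)² = 12.
det(H) > 0 and tr(H) = -10 < 0, so H is negative definite and the point is a local maximum.

local maximum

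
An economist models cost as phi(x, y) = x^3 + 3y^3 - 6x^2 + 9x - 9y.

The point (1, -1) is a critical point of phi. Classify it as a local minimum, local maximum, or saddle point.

The mixed partial ∂²phi/∂x∂y is 0, so the Hessian at any point is diag(phi_xx, phi_yy) = diag(6(x - 2), 18y).
At (1, -1): H = diag(-6, -18).
Both eigenvalues are negative, so H is negative definite: a local maximum.

local maximum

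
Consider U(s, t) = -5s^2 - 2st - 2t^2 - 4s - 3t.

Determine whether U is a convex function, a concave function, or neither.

U is quadratic, so its Hessian is the constant matrix H = [[-10, -2], [-2, -4]].
det(H) = 36, tr(H) = -14.
det(H) > 0 and tr(H) < 0, so H is negative definite everywhere: concave.

concave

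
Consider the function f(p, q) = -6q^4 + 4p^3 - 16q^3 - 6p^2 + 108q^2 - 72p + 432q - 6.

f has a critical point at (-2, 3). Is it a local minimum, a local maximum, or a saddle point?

local maximum

The mixed partial ∂²f/∂p∂q is 0, so the Hessian at any point is diag(f_pp, f_qq) = diag(12(2p - 1), 24(-3q^2 - 4q + 9)).
At (-2, 3): H = diag(-60, -720).
Both eigenvalues are negative, so H is negative definite: a local maximum.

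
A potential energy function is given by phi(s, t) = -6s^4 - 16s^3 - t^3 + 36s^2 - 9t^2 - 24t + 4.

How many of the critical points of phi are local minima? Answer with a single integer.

phi separates as a function of s plus a function of t, so ∇phi=0 decouples.
∂phi/∂s = -24s(s - 1)(s + 3) = 0 at s ∈ {-3, 0, 1}; ∂phi/∂t = -3(t + 2)(t + 4) = 0 at t ∈ {-4, -2}.
The Hessian is diagonal: diag(phi_ss, phi_tt). Second derivatives: phi_ss(-3)=-288, phi_ss(0)=72, phi_ss(1)=-96; phi_tt(-4)=6, phi_tt(-2)=-6.
Local minima occur where both diagonal entries positive: (0, -4). Count: 1.

1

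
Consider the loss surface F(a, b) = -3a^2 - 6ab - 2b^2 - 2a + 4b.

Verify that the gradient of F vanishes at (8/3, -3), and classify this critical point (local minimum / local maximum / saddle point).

∇F = (-6a - 6b - 2, -6a - 4b + 4); substituting (8/3, -3) gives ∇F = (0, 0), so (8/3, -3) is indeed a critical point.
The Hessian of F is constant: H = [[-6, -6], [-6, -4]].
det(H) = (-6)·(-4) − (-6)² = -12.
Since det(H) < 0, H is indefinite and the critical point is a saddle point.

saddle point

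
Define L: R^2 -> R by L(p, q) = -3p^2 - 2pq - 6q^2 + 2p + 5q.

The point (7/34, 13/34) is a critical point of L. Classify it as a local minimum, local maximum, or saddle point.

local maximum

The Hessian of L is constant: H = [[-6, -2], [-2, -12]].
det(H) = (-6)·(-12) − (-2)² = 68.
det(H) > 0 and tr(H) = -18 < 0, so H is negative definite and the point is a local maximum.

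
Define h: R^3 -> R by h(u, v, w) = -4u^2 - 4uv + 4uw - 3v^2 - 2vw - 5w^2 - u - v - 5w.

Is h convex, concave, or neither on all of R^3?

h is quadratic, so its Hessian is the constant matrix H = [[-8, -4, 4], [-4, -6, -2], [4, -2, -10]].
Leading principal minors: -8, 32, -128.
Signs alternate −, +, − ⇒ H ≺ 0 ⇒ concave.

concave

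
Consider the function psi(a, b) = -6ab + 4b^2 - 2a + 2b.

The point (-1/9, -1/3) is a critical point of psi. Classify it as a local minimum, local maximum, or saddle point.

saddle point

The Hessian of psi is constant: H = [[0, -6], [-6, 8]].
det(H) = 0·8 − (-6)² = -36.
Since det(H) < 0, H is indefinite and the critical point is a saddle point.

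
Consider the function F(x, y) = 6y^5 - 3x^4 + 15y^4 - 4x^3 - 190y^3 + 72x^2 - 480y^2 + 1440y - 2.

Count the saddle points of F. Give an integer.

6

F separates as a function of x plus a function of y, so ∇F=0 decouples.
∂F/∂x = -12x(x - 3)(x + 4) = 0 at x ∈ {-4, 0, 3}; ∂F/∂y = 30(y - 4)(y - 1)(y + 3)(y + 4) = 0 at y ∈ {-4, -3, 1, 4}.
The Hessian is diagonal: diag(F_xx, F_yy). Second derivatives: F_xx(-4)=-336, F_xx(0)=144, F_xx(3)=-252; F_yy(-4)=-1200, F_yy(-3)=840, F_yy(1)=-1800, F_yy(4)=5040.
Saddle points occur where the two diagonal entries have opposite signs: (-4, -3), (-4, 4), (0, -4), (0, 1), (3, -3), (3, 4). Count: 6.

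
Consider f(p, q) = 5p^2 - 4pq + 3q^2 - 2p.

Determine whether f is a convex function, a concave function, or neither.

convex

f is quadratic, so its Hessian is the constant matrix H = [[10, -4], [-4, 6]].
det(H) = 44, tr(H) = 16.
det(H) > 0 and tr(H) > 0, so H is positive definite everywhere: convex.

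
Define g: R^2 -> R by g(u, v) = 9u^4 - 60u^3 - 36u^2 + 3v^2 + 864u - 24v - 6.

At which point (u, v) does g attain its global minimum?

(-2, 4)

g(u,v) separates as P(u) + Q(v) − 6, so its minimum is min P + min Q − 6.
P'(u) = 36(u - 4)(u - 3)(u + 2) vanishes at u ∈ {-2, 3, 4}; Q'(v) = 6v - 24 vanishes at v ∈ {4}.
Local minima of P (where P''>0): P(-2)=-1248, P(4)=1344. Local minima of Q: Q(4)=-48.
So the global minimum of g is P(-2) + Q(4) − 6 = -1248 − 48 − 6 = -1302, attained at (-2, 4).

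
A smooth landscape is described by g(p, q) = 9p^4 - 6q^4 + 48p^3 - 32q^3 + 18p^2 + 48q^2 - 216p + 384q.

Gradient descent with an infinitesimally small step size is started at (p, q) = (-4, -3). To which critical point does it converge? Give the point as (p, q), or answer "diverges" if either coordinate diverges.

g is separable, so gradient descent decouples: p follows -∂g/∂p, q follows -∂g/∂q.
∂g/∂p = 36(p - 1)(p + 2)(p + 3); at p=-4 this is -360, so p increases.
∂g/∂q = -24(q - 2)(q + 2)(q + 4); at q=-3 this is -120, so q increases.
p converges to its nearest critical value -3 (a local min of the p-part); q converges to -2. The iterate converges to (-3, -2).

(-3, -2)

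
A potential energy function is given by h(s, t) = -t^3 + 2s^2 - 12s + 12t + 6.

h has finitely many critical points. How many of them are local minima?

h separates as a function of s plus a function of t, so ∇h=0 decouples.
∂h/∂s = 4(s - 3) = 0 at s ∈ {3}; ∂h/∂t = -3(t - 2)(t + 2) = 0 at t ∈ {-2, 2}.
The Hessian is diagonal: diag(h_ss, h_tt). Second derivatives: h_ss(3)=4; h_tt(-2)=12, h_tt(2)=-12.
Local minima occur where both diagonal entries positive: (3, -2). Count: 1.

1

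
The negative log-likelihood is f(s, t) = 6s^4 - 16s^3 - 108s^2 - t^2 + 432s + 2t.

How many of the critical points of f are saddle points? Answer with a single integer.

2

f separates as a function of s plus a function of t, so ∇f=0 decouples.
∂f/∂s = 24(s - 3)(s - 2)(s + 3) = 0 at s ∈ {-3, 2, 3}; ∂f/∂t = -2(t - 1) = 0 at t ∈ {1}.
The Hessian is diagonal: diag(f_ss, f_tt). Second derivatives: f_ss(-3)=720, f_ss(2)=-120, f_ss(3)=144; f_tt(1)=-2.
Saddle points occur where the two diagonal entries have opposite signs: (-3, 1), (3, 1). Count: 2.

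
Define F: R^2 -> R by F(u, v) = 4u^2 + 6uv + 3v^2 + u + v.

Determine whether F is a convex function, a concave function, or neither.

convex

F is quadratic, so its Hessian is the constant matrix H = [[8, 6], [6, 6]].
det(H) = 12, tr(H) = 14.
det(H) > 0 and tr(H) > 0, so H is positive definite everywhere: convex.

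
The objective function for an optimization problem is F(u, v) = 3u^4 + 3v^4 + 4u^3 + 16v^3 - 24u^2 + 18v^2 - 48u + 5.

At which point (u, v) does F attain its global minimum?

(2, -3)

F(u,v) separates as P(u) + Q(v) + 5, so its minimum is min P + min Q + 5.
P'(u) = 12(u - 2)(u + 1)(u + 2) vanishes at u ∈ {-2, -1, 2}; Q'(v) = 12v(v + 1)(v + 3) vanishes at v ∈ {-3, -1, 0}.
Local minima of P (where P''>0): P(-2)=16, P(2)=-112. Local minima of Q: Q(-3)=-27, Q(0)=0.
So the global minimum of F is P(2) + Q(-3) + 5 = -112 − 27 + 5 = -134, attained at (2, -3).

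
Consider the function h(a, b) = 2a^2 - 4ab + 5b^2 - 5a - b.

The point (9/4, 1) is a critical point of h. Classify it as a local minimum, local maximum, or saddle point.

local minimum

The Hessian of h is constant: H = [[4, -4], [-4, 10]].
det(H) = 4·10 − (-4)² = 24.
det(H) > 0 and tr(H) = 14 > 0, so H is positive definite and the point is a local minimum.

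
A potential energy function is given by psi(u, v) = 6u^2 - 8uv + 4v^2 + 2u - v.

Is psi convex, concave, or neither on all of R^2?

convex

psi is quadratic, so its Hessian is the constant matrix H = [[12, -8], [-8, 8]].
det(H) = 32, tr(H) = 20.
det(H) > 0 and tr(H) > 0, so H is positive definite everywhere: convex.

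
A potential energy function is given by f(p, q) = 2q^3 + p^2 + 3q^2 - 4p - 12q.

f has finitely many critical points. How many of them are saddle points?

1

f separates as a function of p plus a function of q, so ∇f=0 decouples.
∂f/∂p = 2(p - 2) = 0 at p ∈ {2}; ∂f/∂q = 6(q - 1)(q + 2) = 0 at q ∈ {-2, 1}.
The Hessian is diagonal: diag(f_pp, f_qq). Second derivatives: f_pp(2)=2; f_qq(-2)=-18, f_qq(1)=18.
Saddle points occur where the two diagonal entries have opposite signs: (2, -2). Count: 1.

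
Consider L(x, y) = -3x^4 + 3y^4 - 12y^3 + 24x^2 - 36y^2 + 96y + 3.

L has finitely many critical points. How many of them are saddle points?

5

L separates as a function of x plus a function of y, so ∇L=0 decouples.
∂L/∂x = -12x(x - 2)(x + 2) = 0 at x ∈ {-2, 0, 2}; ∂L/∂y = 12(y - 4)(y - 1)(y + 2) = 0 at y ∈ {-2, 1, 4}.
The Hessian is diagonal: diag(L_xx, L_yy). Second derivatives: L_xx(-2)=-96, L_xx(0)=48, L_xx(2)=-96; L_yy(-2)=216, L_yy(1)=-108, L_yy(4)=216.
Saddle points occur where the two diagonal entries have opposite signs: (-2, -2), (-2, 4), (0, 1), (2, -2), (2, 4). Count: 5.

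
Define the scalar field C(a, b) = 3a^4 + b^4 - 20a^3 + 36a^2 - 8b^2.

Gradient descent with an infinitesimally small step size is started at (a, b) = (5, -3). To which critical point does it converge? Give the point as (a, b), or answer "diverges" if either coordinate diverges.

(3, -2)

C is separable, so gradient descent decouples: a follows -∂C/∂a, b follows -∂C/∂b.
∂C/∂a = 12a(a - 3)(a - 2); at a=5 this is 360, so a decreases.
∂C/∂b = 4b(b - 2)(b + 2); at b=-3 this is -60, so b increases.
a converges to its nearest critical value 3 (a local min of the a-part); b converges to -2. The iterate converges to (3, -2).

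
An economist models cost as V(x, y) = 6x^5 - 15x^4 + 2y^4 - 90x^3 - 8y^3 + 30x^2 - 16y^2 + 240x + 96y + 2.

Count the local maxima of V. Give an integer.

2

V separates as a function of x plus a function of y, so ∇V=0 decouples.
∂V/∂x = 30(x - 4)(x - 1)(x + 1)(x + 2) = 0 at x ∈ {-2, -1, 1, 4}; ∂V/∂y = 8(y - 3)(y - 2)(y + 2) = 0 at y ∈ {-2, 2, 3}.
The Hessian is diagonal: diag(V_xx, V_yy). Second derivatives: V_xx(-2)=-540, V_xx(-1)=300, V_xx(1)=-540, V_xx(4)=2700; V_yy(-2)=160, V_yy(2)=-32, V_yy(3)=40.
Local maxima occur where both diagonal entries negative: (-2, 2), (1, 2). Count: 2.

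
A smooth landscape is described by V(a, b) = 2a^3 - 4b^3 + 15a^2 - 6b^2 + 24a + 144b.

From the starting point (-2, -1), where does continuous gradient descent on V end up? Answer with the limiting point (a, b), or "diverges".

(-1, -4)

V is separable, so gradient descent decouples: a follows -∂V/∂a, b follows -∂V/∂b.
∂V/∂a = 6(a + 1)(a + 4); at a=-2 this is -12, so a increases.
∂V/∂b = -12(b - 3)(b + 4); at b=-1 this is 144, so b decreases.
a converges to its nearest critical value -1 (a local min of the a-part); b converges to -4. The iterate converges to (-1, -4).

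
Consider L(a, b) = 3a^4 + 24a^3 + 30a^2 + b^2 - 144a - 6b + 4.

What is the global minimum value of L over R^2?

L(a,b) separates as P(a) + Q(b) + 4, so its minimum is min P + min Q + 4.
P'(a) = 12(a - 1)(a + 3)(a + 4) vanishes at a ∈ {-4, -3, 1}; Q'(b) = 2b - 6 vanishes at b ∈ {3}.
Local minima of P (where P''>0): P(-4)=288, P(1)=-87. Local minima of Q: Q(3)=-9.
So the global minimum of L is P(1) + Q(3) + 4 = -87 − 9 + 4 = -92, attained at (1, 3).

-92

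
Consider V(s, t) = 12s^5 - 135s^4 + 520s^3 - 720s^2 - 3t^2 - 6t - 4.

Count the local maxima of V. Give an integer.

V separates as a function of s plus a function of t, so ∇V=0 decouples.
∂V/∂s = 60s(s - 4)(s - 3)(s - 2) = 0 at s ∈ {0, 2, 3, 4}; ∂V/∂t = -6(t + 1) = 0 at t ∈ {-1}.
The Hessian is diagonal: diag(V_ss, V_tt). Second derivatives: V_ss(0)=-1440, V_ss(2)=240, V_ss(3)=-180, V_ss(4)=480; V_tt(-1)=-6.
Local maxima occur where both diagonal entries negative: (0, -1), (3, -1). Count: 2.

2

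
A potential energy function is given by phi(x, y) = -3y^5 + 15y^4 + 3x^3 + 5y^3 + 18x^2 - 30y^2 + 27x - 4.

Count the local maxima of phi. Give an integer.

phi separates as a function of x plus a function of y, so ∇phi=0 decouples.
∂phi/∂x = 9(x + 1)(x + 3) = 0 at x ∈ {-3, -1}; ∂phi/∂y = -15y(y - 4)(y - 1)(y + 1) = 0 at y ∈ {-1, 0, 1, 4}.
The Hessian is diagonal: diag(phi_xx, phi_yy). Second derivatives: phi_xx(-3)=-18, phi_xx(-1)=18; phi_yy(-1)=150, phi_yy(0)=-60, phi_yy(1)=90, phi_yy(4)=-900.
Local maxima occur where both diagonal entries negative: (-3, 0), (-3, 4). Count: 2.

2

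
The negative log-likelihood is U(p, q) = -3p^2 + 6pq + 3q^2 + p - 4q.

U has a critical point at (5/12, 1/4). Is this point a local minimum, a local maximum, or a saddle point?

The Hessian of U is constant: H = [[-6, 6], [6, 6]].
det(H) = (-6)·6 − 6² = -72.
Since det(H) < 0, H is indefinite and the critical point is a saddle point.

saddle point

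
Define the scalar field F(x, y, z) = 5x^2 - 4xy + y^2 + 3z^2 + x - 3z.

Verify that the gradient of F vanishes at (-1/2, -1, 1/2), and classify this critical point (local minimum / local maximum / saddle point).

local minimum

∇F = (10x - 4y + 1, -4x + 2y, 6z - 3); substituting (-1/2, -1, 1/2) gives ∇F = (0, 0, 0), so (-1/2, -1, 1/2) is indeed a critical point.
The Hessian is constant: H = [[10, -4, 0], [-4, 2, 0], [0, 0, 6]].
Leading principal minors: Δ₁ = 10, Δ₂ = 4, Δ₃ = 24.
All leading minors are positive, so H is positive definite: a local minimum.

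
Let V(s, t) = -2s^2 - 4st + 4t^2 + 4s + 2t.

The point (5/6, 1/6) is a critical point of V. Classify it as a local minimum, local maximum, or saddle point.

The Hessian of V is constant: H = [[-4, -4], [-4, 8]].
det(H) = (-4)·8 − (-4)² = -48.
Since det(H) < 0, H is indefinite and the critical point is a saddle point.

saddle point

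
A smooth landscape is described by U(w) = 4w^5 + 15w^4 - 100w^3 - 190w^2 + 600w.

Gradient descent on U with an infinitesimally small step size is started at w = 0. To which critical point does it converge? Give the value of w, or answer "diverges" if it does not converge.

U'(w) = 20(w - 3)(w - 1)(w + 2)(w + 5), so U'(0) = 600.
Gradient descent moves in the -U' direction, i.e. w is decreasing.
The nearest critical point in that direction is w = -2, where U'' = 900 > 0 (a local minimum). The iterate converges there.

-2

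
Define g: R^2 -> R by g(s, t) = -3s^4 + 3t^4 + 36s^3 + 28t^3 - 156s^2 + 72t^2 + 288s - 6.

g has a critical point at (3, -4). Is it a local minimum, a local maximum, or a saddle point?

The mixed partial ∂²g/∂s∂t is 0, so the Hessian at any point is diag(g_ss, g_tt) = diag(12(-3s^2 + 18s - 26), 12(3t^2 + 14t + 12)).
At (3, -4): H = diag(12, 48).
Both eigenvalues are positive, so H is positive definite: a local minimum.

local minimum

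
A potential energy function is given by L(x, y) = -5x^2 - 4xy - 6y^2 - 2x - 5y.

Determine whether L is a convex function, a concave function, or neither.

L is quadratic, so its Hessian is the constant matrix H = [[-10, -4], [-4, -12]].
det(H) = 104, tr(H) = -22.
det(H) > 0 and tr(H) < 0, so H is negative definite everywhere: concave.

concave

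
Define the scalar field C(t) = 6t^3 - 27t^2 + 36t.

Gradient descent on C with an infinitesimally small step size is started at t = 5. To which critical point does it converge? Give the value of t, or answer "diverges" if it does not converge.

C'(t) = 18(t - 2)(t - 1), so C'(5) = 216.
Gradient descent moves in the -C' direction, i.e. t is decreasing.
The nearest critical point in that direction is t = 2, where C'' = 18 > 0 (a local minimum). The iterate converges there.

2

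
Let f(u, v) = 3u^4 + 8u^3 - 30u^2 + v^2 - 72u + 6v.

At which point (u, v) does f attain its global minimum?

(2, -3)

f(u,v) separates as P(u) + Q(v), so its minimum is min P + min Q.
P'(u) = 12(u - 2)(u + 1)(u + 3) vanishes at u ∈ {-3, -1, 2}; Q'(v) = 2v + 6 vanishes at v ∈ {-3}.
Local minima of P (where P''>0): P(-3)=-27, P(2)=-152. Local minima of Q: Q(-3)=-9.
So the global minimum of f is P(2) + Q(-3) = -152 − 9 = -161, attained at (2, -3).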